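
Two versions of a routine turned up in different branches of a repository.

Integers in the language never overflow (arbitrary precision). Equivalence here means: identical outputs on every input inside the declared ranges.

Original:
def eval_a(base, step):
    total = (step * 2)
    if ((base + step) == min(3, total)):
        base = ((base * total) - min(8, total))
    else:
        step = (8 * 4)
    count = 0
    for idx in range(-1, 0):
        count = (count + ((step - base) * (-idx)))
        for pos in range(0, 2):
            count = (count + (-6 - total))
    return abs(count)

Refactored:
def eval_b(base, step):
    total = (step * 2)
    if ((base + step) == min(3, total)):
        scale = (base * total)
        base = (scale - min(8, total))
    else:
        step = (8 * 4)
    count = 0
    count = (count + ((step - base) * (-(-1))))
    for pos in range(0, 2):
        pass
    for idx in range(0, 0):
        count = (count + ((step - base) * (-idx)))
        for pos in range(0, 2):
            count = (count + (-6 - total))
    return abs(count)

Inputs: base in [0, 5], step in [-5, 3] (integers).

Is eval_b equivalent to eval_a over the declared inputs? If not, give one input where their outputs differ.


Input base=0, step=-5: 40 from eval_a versus 32 from eval_b.
verdict: not equivalent; witness: base=0, step=-5


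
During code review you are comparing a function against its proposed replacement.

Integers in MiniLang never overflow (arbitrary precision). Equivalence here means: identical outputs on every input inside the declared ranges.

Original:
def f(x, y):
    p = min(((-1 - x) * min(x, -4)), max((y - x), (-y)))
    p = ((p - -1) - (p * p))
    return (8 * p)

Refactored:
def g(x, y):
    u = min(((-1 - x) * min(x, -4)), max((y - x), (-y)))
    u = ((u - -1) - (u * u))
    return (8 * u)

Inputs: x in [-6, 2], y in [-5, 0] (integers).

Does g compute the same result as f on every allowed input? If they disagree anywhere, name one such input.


The two versions differ — the changes include local variable names differ.
One worked example (x=-6, y=-1) — f: p becomes -30; next p becomes -929; next final value -7432; g: u becomes -30; next u becomes -929; next final value -7432; agreement on -7432.
Checked all 54 inputs in the declared domain: the outputs agree on every one.
verdict: equivalent


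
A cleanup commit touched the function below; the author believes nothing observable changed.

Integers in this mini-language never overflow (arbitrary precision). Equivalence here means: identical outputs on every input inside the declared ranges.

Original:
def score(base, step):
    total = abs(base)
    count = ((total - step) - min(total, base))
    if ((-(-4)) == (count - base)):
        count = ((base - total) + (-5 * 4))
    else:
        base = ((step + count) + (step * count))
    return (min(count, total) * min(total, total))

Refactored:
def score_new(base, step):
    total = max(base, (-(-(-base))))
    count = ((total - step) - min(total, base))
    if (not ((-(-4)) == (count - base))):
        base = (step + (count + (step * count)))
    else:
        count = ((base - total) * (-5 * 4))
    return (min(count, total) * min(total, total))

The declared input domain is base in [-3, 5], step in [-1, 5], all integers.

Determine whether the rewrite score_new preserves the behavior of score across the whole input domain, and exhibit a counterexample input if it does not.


These are not equivalent — on base=-3, step=5 the outputs split (-78 vs 9).
score: total=3, then count=1, then ((-(-4)) == (count - base)) is true, then count=-26, then returns -78
score_new: total=3, then count=1, then (not ((-(-4)) == (count - base))) is false, then count=120, then returns 9
verdict: not equivalent; witness: base=-3, step=5


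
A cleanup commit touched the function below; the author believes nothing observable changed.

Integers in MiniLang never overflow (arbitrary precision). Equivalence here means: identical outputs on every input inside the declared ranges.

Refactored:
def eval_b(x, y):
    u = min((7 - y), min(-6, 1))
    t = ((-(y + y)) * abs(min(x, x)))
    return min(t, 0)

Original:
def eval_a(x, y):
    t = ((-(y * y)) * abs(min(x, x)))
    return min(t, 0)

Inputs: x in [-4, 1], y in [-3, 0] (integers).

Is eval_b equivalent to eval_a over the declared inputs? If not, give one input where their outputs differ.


Run the pair on x=-4, y=-3.
eval_a: t becomes -36; next final value -36
eval_b: u becomes -6; next t becomes 24; next final value 0
-36 and 0 differ, so these are not the same function on this domain.
verdict: not equivalent; witness: x=-4, y=-3


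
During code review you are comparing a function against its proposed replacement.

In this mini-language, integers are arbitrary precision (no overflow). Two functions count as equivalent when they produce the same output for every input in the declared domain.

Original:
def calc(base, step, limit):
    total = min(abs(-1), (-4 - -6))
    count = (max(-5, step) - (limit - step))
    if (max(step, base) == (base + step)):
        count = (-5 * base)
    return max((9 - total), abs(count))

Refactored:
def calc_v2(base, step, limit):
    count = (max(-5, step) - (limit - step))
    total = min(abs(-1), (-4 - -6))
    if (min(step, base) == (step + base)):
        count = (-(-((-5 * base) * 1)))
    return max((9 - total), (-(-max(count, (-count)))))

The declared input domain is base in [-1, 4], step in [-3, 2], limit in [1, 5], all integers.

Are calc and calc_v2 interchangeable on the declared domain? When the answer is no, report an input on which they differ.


There is a counterexample at base=0, step=-3, limit=3: 9 on one side, 8 on the other.
calc: total becomes 1; next count becomes -9; next (max(step, base) == (base + step)) evaluates to false; next final value 9
calc_v2: count becomes -9; next total becomes 1; next (min(step, base) == (step + base)) evaluates to true; next count becomes 0; next final value 8
verdict: not equivalent; witness: base=0, step=-3, limit=3


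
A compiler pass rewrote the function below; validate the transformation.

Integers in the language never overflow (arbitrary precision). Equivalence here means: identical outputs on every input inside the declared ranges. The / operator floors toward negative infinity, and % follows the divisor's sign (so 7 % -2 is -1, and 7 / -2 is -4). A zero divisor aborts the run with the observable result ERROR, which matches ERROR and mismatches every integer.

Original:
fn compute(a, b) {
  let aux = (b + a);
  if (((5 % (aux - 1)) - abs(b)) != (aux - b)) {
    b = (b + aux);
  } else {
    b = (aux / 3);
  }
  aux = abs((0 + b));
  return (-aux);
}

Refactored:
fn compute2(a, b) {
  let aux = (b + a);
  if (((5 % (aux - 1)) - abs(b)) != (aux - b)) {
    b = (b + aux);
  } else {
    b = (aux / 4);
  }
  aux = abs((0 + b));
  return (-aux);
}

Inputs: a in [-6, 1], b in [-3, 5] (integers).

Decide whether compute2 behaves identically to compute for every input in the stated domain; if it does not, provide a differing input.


Take a=-6, b=-2.
compute: aux becomes -8; next (((5 % (aux - 1)) - abs(b)) != (aux - b)) evaluates to false; next b becomes -3; next aux becomes 3; next final value -3
compute2: aux becomes -8; next (((5 % (aux - 1)) - abs(b)) != (aux - b)) evaluates to false; next b becomes -2; next aux becomes 2; next final value -2
-3 and -2 differ, so these are not the same function on this domain.
verdict: not equivalent; witness: a=-6, b=-2


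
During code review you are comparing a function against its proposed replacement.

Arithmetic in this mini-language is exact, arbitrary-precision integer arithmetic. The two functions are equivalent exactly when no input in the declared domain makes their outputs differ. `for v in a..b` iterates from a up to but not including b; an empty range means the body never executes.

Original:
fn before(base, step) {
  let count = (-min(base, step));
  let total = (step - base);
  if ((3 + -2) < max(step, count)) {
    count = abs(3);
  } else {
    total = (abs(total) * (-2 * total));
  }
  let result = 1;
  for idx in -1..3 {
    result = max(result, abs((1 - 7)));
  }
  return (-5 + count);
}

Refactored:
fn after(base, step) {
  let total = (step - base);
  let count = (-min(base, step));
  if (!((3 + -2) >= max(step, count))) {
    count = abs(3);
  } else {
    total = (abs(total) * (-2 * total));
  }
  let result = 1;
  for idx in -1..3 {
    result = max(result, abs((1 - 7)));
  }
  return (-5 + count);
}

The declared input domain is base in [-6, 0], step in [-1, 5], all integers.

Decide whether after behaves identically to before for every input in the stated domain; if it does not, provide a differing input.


The two versions differ — the changes include comparison usage differs, plus boolean connective usage differs.
One worked example (base=-2, step=5) — before: count := 2 | total := 7 | ((3 + -2) < max(step, count)): true | count := 3 | result := 1 | iter idx=-1: | result := 6 | iter idx=0: | result := 6 | iter idx=1: | result := 6 | iter idx=2: | result := 6 | result -2; after: total := 7 | count := 2 | (!((3 + -2) >= max(step, count))): true | count := 3 | result := 1 | iter idx=-1: | result := 6 | iter idx=0: | result := 6 | iter idx=1: | result := 6 | iter idx=2: | result := 6 | result -2; agreement on -2.
Every one of the 49 inputs gives matching results.
verdict: equivalent


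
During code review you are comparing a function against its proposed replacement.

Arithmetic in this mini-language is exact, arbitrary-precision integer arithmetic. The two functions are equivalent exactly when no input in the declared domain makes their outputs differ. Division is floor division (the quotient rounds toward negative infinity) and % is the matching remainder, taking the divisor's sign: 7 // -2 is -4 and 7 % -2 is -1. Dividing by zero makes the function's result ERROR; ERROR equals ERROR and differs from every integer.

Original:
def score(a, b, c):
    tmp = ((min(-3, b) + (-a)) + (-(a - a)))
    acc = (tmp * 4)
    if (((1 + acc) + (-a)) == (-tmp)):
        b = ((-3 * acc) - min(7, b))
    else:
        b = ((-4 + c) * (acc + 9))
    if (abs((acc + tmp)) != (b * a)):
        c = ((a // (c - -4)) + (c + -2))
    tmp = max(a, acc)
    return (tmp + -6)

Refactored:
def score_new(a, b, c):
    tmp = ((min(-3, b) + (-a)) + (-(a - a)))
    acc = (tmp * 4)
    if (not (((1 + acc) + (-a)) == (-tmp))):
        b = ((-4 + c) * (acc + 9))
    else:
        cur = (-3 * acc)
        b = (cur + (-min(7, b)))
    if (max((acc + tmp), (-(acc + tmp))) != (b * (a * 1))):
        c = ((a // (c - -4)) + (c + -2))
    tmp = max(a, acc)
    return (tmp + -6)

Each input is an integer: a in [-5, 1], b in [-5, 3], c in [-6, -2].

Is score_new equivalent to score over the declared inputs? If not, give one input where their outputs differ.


Equivalent — the differences include statement counts differ; constant usage differs; min/max/abs usage differs; arithmetic usage differs; local variable names differ; boolean connective usage differs, yet no declared input distinguishes the two.
As a probe, take a=1, b=-3, c=-2: score runs tmp becomes -4; next acc becomes -16; next (((1 + acc) + (-a)) == (-tmp)) evaluates to false; next b becomes 42; next (abs((acc + tmp)) != (b * a)) evaluates to true; next c becomes -4; next tmp becomes 1; next final value -5; score_new runs tmp becomes -4; next acc becomes -16; next (not (((1 + acc) + (-a)) == (-tmp))) evaluates to true; next b becomes 42; next (max((acc + tmp), (-(acc + tmp))) != (b * (a * 1))) evaluates to true; next c becomes -4; next tmp becomes 1; next final value -5; both end at -5.
Every one of the 315 inputs gives matching results.
verdict: equivalent


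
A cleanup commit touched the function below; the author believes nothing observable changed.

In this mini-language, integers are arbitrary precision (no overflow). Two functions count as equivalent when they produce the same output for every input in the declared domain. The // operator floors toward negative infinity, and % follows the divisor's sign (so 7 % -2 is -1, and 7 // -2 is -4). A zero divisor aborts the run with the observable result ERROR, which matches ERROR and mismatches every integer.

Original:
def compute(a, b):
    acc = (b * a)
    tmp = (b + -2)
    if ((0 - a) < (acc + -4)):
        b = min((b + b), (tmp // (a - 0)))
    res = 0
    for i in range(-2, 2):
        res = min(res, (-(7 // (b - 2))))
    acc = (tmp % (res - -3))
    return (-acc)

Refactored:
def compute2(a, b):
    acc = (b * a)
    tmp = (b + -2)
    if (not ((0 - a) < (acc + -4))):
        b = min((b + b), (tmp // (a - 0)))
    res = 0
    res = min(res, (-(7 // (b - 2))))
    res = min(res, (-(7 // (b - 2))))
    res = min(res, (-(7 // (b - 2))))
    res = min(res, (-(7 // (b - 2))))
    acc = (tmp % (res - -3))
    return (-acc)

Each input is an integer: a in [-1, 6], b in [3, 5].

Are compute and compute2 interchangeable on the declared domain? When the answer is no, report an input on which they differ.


a=-1, b=3 yields 3 from compute but -1 from compute2.
verdict: not equivalent; witness: a=-1, b=3


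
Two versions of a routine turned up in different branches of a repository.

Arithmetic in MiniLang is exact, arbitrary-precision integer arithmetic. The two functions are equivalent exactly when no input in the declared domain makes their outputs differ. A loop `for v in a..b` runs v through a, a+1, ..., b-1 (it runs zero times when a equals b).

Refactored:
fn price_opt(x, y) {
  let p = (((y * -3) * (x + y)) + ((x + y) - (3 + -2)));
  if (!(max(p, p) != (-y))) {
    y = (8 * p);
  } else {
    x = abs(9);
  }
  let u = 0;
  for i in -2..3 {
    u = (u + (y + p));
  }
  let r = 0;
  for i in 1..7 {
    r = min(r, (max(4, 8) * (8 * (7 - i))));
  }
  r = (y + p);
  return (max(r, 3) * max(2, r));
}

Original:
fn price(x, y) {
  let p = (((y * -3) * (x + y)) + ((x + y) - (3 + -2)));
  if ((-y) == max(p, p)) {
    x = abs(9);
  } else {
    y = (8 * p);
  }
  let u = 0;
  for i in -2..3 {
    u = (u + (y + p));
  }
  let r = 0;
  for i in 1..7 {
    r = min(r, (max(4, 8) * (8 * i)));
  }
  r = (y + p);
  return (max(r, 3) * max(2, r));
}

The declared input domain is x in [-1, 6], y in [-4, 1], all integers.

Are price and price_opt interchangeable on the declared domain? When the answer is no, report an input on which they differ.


Take x=2, y=-1.
price: p becomes 3; next ((-y) == max(p, p)) evaluates to false; next y becomes 24; next u becomes 0; next at i=-2:; next u becomes 27; next at i=-1:; next u becomes 54; next at i=0:; next u becomes 81; next at i=1:; next u becomes 108; next at i=2:; next u becomes 135; next r becomes 0; next at i=1:; next r becomes 0; next at i=2:; next r becomes 0; next at i=3:; next r becomes 0; next at i=4:; next r becomes 0; next at i=5:; next r becomes 0; next at i=6:; next r becomes 0; next r becomes 27; next final value 729
price_opt: p becomes 3; next (!(max(p, p) != (-y))) evaluates to false; next x becomes 9; next u becomes 0; next at i=-2:; next u becomes 2; next at i=-1:; next u becomes 4; next at i=0:; next u becomes 6; next at i=1:; next u becomes 8; next at i=2:; next u becomes 10; next r becomes 0; next at i=1:; next r becomes 0; next at i=2:; next r becomes 0; next at i=3:; next r becomes 0; next at i=4:; next r becomes 0; next at i=5:; next r becomes 0; next at i=6:; next r becomes 0; next r becomes 2; next final value 6
729 against 6: the behavior changed.
verdict: not equivalent; witness: x=2, y=-1


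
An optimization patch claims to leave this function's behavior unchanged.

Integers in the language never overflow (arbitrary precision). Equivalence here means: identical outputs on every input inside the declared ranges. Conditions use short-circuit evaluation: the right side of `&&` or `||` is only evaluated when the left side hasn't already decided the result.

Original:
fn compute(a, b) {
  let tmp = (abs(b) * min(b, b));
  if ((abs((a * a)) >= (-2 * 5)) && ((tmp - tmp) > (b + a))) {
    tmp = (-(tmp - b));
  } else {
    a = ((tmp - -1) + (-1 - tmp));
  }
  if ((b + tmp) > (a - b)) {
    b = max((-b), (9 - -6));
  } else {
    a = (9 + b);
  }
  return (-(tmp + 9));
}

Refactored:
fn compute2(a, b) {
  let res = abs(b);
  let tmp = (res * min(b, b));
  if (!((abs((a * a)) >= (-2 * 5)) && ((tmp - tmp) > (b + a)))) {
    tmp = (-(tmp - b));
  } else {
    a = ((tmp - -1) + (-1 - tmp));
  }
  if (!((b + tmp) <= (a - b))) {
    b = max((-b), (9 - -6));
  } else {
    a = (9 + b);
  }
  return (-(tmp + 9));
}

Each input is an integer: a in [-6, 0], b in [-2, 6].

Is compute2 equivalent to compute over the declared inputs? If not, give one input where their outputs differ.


The rewrite breaks on a=-6, b=-2, where the results are -11 and -5.
compute: tmp = -4; ((abs((a * a)) >= (-2 * 5)) && ((tmp - tmp) > (b + a))) -> true; tmp = 2; ((b + tmp) > (a - b)) -> true; b = 15; return -11
compute2: res = 2; tmp = -4; (!((abs((a * a)) >= (-2 * 5)) && ((tmp - tmp) > (b + a)))) -> false; a = 0; (!((b + tmp) <= (a - b))) -> false; a = 7; return -5
verdict: not equivalent; witness: a=-6, b=-2


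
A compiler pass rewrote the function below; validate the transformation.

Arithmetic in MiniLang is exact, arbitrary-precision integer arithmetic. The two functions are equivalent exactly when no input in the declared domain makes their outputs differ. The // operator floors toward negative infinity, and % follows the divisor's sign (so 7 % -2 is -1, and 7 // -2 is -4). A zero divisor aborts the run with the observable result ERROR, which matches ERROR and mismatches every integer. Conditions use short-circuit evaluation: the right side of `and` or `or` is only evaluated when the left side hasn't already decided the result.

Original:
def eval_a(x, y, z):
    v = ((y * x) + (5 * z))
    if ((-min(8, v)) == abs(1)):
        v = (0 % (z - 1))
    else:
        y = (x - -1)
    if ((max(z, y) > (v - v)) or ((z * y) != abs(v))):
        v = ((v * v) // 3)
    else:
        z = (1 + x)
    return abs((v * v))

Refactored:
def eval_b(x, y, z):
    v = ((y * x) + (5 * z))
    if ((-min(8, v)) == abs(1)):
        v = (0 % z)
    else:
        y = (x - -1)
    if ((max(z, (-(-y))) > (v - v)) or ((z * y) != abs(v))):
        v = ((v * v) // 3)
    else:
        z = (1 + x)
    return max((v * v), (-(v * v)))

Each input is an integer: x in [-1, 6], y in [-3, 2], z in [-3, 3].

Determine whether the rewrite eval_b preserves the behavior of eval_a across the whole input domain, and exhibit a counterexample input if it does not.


Consider the input x=-1, y=1, z=0.
eval_a: v = -1; ((-min(8, v)) == abs(1)) -> true; v = 0; ((max(z, y) > (v - v)) or ((z * y) != abs(v))) -> true; v = 0; return 0
eval_b: v = -1; ((-min(8, v)) == abs(1)) -> true; division by zero -> ERROR
0 != ERROR, so the rewrite changes behavior.
verdict: not equivalent; witness: x=-1, y=1, z=0


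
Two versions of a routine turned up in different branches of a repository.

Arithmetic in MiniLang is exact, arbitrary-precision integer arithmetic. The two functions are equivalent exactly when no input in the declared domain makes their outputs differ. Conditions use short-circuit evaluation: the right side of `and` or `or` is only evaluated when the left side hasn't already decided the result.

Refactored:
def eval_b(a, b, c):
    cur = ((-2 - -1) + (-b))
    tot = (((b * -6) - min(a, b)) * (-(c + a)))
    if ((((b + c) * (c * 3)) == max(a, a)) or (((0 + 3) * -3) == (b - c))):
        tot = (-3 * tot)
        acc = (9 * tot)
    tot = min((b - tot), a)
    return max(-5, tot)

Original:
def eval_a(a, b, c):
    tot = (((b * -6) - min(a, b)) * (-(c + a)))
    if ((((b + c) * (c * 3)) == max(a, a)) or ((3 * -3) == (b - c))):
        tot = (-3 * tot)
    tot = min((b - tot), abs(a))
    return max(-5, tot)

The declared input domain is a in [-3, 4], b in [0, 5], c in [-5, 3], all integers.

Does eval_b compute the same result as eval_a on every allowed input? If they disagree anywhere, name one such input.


These are not equivalent — on a=-3, b=0, c=3 the outputs split (0 vs -3).
eval_a: tot becomes 0; next ((((b + c) * (c * 3)) == max(a, a)) or ((3 * -3) == (b - c))) evaluates to false; next tot becomes 0; next final value 0
eval_b: cur becomes -1; next tot becomes 0; next ((((b + c) * (c * 3)) == max(a, a)) or (((0 + 3) * -3) == (b - c))) evaluates to false; next tot becomes -3; next final value -3
verdict: not equivalent; witness: a=-3, b=0, c=3


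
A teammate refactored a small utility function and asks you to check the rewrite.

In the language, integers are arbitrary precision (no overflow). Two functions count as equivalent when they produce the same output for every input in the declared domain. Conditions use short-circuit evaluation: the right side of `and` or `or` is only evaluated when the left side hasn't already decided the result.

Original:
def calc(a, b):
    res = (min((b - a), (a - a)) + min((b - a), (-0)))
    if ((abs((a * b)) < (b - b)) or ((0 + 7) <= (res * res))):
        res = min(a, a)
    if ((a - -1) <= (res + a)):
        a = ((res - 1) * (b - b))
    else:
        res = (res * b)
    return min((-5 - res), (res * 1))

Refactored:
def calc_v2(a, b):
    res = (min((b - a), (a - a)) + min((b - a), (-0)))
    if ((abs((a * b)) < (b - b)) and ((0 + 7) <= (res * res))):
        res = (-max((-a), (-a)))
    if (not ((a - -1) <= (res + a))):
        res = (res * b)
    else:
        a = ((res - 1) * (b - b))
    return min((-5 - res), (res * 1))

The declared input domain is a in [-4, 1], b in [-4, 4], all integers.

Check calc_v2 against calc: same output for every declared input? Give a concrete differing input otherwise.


Run the pair on a=-2, b=-4.
calc: res := -4 | ((abs((a * b)) < (b - b)) or ((0 + 7) <= (res * res))): true | res := -2 | ((a - -1) <= (res + a)): false | res := 8 | result -13
calc_v2: res := -4 | ((abs((a * b)) < (b - b)) and ((0 + 7) <= (res * res))): false | (not ((a - -1) <= (res + a))): true | res := 16 | result -21
-13 and -21 differ, so these are not the same function on this domain.
verdict: not equivalent; witness: a=-2, b=-4


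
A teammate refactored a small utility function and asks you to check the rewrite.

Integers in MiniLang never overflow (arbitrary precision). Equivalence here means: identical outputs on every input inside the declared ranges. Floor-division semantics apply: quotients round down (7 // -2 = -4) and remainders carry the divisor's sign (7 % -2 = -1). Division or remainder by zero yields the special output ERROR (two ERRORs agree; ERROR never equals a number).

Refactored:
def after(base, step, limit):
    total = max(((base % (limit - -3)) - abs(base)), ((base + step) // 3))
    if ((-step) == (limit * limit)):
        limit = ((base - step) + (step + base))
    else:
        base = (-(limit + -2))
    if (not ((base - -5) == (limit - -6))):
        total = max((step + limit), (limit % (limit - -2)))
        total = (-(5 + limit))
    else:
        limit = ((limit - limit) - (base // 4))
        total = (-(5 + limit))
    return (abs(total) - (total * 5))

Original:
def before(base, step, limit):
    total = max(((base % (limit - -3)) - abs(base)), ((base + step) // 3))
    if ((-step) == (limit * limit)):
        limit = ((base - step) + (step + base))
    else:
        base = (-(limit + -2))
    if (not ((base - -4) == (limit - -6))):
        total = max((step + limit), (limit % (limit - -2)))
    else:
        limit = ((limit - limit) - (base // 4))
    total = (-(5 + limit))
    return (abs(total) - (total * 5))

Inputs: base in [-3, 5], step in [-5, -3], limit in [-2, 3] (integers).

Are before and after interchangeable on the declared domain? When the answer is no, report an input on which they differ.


Evaluate both at base=-2, step=-4, limit=-2.
before: total=-2, then ((-step) == (limit * limit)) is true, then limit=-4, then (not ((base - -4) == (limit - -6))) is false, then limit=1, then total=-6, then returns 36
after: total=-2, then ((-step) == (limit * limit)) is true, then limit=-4, then (not ((base - -5) == (limit - -6))) is true, then total=0, then total=-1, then returns 6
36 != 6, so the rewrite changes behavior.
verdict: not equivalent; witness: base=-2, step=-4, limit=-2


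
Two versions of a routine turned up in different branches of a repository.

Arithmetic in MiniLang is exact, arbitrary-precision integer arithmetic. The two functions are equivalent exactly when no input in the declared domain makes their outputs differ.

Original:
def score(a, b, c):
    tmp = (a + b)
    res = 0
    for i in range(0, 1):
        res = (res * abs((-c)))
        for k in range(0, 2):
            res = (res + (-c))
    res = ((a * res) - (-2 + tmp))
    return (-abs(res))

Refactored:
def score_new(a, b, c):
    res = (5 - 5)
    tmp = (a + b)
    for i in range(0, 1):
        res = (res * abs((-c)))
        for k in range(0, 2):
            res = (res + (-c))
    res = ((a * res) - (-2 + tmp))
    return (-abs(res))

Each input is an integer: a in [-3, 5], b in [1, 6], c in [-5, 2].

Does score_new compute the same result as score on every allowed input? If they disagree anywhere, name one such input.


Comparing the listings, the differences include: arithmetic usage differs; constant usage differs.
Tracing a=4, b=6, c=-1: score: tmp=10, then res=0, then (i=0), then res=0, then (k=0), then res=1, then (k=1), then res=2, then res=0, then returns 0 | score_new: res=0, then tmp=10, then (i=0), then res=0, then (k=0), then res=1, then (k=1), then res=2, then res=0, then returns 0 — matching result 0.
Sweeping the whole domain (432 inputs) finds no disagreement.
verdict: equivalent


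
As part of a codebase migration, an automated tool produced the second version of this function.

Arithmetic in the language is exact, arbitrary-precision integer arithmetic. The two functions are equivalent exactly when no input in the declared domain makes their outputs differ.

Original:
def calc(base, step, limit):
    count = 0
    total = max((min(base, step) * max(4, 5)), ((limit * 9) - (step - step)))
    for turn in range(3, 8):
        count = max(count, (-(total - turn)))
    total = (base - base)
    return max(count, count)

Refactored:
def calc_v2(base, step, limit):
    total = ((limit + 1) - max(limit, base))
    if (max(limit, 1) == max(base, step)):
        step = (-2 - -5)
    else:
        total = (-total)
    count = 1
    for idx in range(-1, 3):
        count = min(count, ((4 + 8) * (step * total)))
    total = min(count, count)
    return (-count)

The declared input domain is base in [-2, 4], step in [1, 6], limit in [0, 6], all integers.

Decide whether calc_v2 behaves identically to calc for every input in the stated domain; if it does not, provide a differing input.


At base=-2, step=1, limit=0: calc gives 7, calc_v2 gives -1.
verdict: not equivalent; witness: base=-2, step=1, limit=0


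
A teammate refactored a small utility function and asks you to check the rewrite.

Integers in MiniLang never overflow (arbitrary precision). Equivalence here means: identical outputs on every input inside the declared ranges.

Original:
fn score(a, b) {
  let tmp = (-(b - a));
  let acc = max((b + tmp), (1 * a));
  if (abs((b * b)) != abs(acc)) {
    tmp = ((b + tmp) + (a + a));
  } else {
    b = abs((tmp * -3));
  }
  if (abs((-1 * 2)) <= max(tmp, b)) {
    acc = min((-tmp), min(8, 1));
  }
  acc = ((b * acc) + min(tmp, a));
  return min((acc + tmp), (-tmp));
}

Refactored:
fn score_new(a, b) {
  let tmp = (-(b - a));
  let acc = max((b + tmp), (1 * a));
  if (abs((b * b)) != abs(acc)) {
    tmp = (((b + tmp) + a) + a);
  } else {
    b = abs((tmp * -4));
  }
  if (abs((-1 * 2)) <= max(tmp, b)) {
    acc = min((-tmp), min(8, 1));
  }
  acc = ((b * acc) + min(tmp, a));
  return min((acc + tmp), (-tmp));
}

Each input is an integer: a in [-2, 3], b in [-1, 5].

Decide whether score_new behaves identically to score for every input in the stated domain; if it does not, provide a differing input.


Take a=1, b=-1.
score: tmp := 2 | acc := 1 | (abs((b * b)) != abs(acc)): false | b := 6 | (abs((-1 * 2)) <= max(tmp, b)): true | acc := -2 | acc := -11 | result -9
score_new: tmp := 2 | acc := 1 | (abs((b * b)) != abs(acc)): false | b := 8 | (abs((-1 * 2)) <= max(tmp, b)): true | acc := -2 | acc := -15 | result -13
-9 against -13: the behavior changed.
verdict: not equivalent; witness: a=1, b=-1


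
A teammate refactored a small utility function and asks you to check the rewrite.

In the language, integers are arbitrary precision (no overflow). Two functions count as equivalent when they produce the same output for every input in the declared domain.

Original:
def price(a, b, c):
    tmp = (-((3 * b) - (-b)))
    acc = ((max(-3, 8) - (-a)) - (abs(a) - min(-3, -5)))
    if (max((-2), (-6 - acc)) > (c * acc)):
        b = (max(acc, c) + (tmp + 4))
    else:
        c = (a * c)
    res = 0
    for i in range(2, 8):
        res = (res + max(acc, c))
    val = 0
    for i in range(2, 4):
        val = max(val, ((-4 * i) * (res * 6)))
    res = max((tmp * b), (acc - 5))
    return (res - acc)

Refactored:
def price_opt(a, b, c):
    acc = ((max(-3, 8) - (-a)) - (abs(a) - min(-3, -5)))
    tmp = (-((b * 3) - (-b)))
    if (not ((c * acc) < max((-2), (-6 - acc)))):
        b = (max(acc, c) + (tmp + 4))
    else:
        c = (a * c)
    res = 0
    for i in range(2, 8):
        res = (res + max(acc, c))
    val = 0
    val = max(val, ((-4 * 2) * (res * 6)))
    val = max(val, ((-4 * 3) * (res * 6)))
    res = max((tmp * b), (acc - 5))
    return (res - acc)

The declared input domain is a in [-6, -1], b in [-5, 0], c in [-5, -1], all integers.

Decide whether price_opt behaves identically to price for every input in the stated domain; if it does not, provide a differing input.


Consider the input a=-6, b=-5, c=-5.
price: tmp becomes 20; next acc becomes -9; next (max((-2), (-6 - acc)) > (c * acc)) evaluates to false; next c becomes 30; next res becomes 0; next at i=2:; next res becomes 30; next at i=3:; next res becomes 60; next at i=4:; next res becomes 90; next at i=5:; next res becomes 120; next at i=6:; next res becomes 150; next at i=7:; next res becomes 180; next val becomes 0; next at i=2:; next val becomes 0; next at i=3:; next val becomes 0; next res becomes -14; next final value -5
price_opt: acc becomes -9; next tmp becomes 20; next (not ((c * acc) < max((-2), (-6 - acc)))) evaluates to true; next b becomes 19; next res becomes 0; next at i=2:; next res becomes -5; next at i=3:; next res becomes -10; next at i=4:; next res becomes -15; next at i=5:; next res becomes -20; next at i=6:; next res becomes -25; next at i=7:; next res becomes -30; next val becomes 0; next val becomes 1440; next val becomes 2160; next res becomes 380; next final value 389
-5 and 389 differ, so these are not the same function on this domain.
verdict: not equivalent; witness: a=-6, b=-5, c=-5


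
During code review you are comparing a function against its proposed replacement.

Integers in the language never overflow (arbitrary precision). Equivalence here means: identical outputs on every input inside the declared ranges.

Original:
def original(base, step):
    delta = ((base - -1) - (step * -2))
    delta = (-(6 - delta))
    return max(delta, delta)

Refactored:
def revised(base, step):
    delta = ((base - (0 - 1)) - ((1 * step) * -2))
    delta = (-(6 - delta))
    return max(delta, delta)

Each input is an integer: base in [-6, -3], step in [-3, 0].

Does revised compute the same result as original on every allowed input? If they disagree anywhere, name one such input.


The two are interchangeable: constant usage differs, and arithmetic usage differs, and every declared input agrees.
As a probe, take base=-5, step=-2: original runs delta = -8; delta = -14; return -14; revised runs delta = -8; delta = -14; return -14; both end at -14.
An exhaustive pass over the 16 declared inputs shows identical outputs.
verdict: equivalent


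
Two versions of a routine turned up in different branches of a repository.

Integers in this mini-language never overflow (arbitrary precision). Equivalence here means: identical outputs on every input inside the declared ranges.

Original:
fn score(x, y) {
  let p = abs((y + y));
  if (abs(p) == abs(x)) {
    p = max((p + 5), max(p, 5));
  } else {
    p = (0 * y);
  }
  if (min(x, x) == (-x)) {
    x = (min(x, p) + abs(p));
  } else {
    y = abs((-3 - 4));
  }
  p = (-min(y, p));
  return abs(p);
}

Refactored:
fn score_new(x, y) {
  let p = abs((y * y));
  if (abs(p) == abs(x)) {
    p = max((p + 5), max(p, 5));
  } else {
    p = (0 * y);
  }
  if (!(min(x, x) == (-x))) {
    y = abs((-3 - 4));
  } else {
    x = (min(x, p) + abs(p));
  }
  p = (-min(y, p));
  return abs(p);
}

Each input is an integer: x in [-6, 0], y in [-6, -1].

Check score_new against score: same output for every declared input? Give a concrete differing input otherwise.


The rewrite breaks on x=-6, y=-3, where the results are 7 and 0.
score: p becomes 6; next (abs(p) == abs(x)) evaluates to true; next p becomes 11; next (min(x, x) == (-x)) evaluates to false; next y becomes 7; next p becomes -7; next final value 7
score_new: p becomes 9; next (abs(p) == abs(x)) evaluates to false; next p becomes 0; next (!(min(x, x) == (-x))) evaluates to true; next y becomes 7; next p becomes 0; next final value 0
verdict: not equivalent; witness: x=-6, y=-3


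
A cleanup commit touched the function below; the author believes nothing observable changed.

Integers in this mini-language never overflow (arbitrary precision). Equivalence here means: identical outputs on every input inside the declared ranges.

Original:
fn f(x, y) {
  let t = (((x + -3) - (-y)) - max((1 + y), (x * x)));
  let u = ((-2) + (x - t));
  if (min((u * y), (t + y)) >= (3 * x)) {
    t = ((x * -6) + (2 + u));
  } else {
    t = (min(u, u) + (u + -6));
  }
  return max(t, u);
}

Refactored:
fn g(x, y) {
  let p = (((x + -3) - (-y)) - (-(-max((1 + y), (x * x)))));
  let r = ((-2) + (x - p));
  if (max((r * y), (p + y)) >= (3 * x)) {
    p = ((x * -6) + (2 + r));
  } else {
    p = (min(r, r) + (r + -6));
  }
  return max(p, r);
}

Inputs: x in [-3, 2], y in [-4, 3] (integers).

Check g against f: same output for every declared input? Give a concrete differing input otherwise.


These are not equivalent — on x=-3, y=0 the outputs split (14 vs 30).
f: t becomes -15; next u becomes 10; next (min((u * y), (t + y)) >= (3 * x)) evaluates to false; next t becomes 14; next final value 14
g: p becomes -15; next r becomes 10; next (max((r * y), (p + y)) >= (3 * x)) evaluates to true; next p becomes 30; next final value 30
verdict: not equivalent; witness: x=-3, y=0


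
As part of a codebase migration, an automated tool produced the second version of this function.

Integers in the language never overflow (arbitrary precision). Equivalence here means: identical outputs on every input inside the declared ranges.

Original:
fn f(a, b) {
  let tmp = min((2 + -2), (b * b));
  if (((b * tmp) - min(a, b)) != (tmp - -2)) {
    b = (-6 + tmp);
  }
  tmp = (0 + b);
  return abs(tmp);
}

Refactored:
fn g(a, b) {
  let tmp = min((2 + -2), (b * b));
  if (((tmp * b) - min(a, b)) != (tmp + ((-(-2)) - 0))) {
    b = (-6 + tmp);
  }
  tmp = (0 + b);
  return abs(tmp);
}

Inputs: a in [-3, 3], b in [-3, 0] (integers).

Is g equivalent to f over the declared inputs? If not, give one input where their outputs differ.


Changes here: constant usage differs, and arithmetic usage differs; the full 28-point sweep finds no disagreement.
verdict: equivalent


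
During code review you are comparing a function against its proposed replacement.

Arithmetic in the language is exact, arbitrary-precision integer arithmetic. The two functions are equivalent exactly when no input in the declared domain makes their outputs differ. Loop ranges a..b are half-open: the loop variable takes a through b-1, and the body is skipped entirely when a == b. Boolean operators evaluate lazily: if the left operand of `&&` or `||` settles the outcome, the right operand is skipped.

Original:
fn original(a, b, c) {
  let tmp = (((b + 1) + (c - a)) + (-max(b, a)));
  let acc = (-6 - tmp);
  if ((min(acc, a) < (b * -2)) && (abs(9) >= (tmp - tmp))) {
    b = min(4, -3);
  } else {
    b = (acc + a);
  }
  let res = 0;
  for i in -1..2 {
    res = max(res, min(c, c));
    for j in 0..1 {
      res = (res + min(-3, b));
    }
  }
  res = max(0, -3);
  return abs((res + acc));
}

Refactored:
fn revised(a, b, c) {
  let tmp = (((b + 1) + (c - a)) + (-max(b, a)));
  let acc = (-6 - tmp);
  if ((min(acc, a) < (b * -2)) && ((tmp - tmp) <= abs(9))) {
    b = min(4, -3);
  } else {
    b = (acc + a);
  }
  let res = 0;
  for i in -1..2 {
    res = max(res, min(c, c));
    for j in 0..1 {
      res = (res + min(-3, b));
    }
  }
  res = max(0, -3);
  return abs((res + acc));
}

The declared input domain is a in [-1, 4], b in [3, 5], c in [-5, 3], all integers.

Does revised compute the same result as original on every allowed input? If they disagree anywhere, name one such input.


Reading the diff, among the changes: comparison usage differs.
Spot check at a=2, b=4, c=2 — original: tmp=1, then acc=-7, then ((min(acc, a) < (b * -2)) && (abs(9) >= (tmp - tmp))) is false, then b=-5, then res=0, then (i=-1), then res=2, then (j=0), then res=-3, then (i=0), then res=2, then (j=0), then res=-3, then (i=1), then res=2, then (j=0), then res=-3, then res=0, then returns 7. revised: tmp=1, then acc=-7, then ((min(acc, a) < (b * -2)) && ((tmp - tmp) <= abs(9))) is false, then b=-5, then res=0, then (i=-1), then res=2, then (j=0), then res=-3, then (i=0), then res=2, then (j=0), then res=-3, then (i=1), then res=2, then (j=0), then res=-3, then res=0, then returns 7. Both give 7.
Sweeping the whole domain (162 inputs) finds no disagreement.
verdict: equivalent


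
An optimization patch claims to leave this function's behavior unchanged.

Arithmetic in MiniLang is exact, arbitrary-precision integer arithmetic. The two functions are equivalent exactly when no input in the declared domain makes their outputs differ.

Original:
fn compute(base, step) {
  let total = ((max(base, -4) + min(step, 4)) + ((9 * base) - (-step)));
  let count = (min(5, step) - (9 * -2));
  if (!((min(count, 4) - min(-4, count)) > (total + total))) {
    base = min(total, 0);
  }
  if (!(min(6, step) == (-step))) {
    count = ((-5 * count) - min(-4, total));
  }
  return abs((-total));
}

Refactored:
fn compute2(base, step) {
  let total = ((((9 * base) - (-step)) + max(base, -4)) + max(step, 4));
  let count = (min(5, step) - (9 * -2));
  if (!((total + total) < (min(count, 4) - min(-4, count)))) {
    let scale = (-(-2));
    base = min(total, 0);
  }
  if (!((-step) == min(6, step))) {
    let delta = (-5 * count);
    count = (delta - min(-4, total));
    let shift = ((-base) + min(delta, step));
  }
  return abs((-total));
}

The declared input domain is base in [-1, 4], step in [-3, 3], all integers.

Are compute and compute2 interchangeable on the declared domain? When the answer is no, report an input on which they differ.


Take base=-1, step=-3.
compute: total = -16; count = 15; (!((min(count, 4) - min(-4, count)) > (total + total))) -> false; (!(min(6, step) == (-step))) -> true; count = -59; return 16
compute2: total = -9; count = 15; (!((total + total) < (min(count, 4) - min(-4, count)))) -> false; (!((-step) == min(6, step))) -> true; delta = -75; count = -66; shift = -74; return 9
16 != 9, so the rewrite changes behavior.
verdict: not equivalent; witness: base=-1, step=-3


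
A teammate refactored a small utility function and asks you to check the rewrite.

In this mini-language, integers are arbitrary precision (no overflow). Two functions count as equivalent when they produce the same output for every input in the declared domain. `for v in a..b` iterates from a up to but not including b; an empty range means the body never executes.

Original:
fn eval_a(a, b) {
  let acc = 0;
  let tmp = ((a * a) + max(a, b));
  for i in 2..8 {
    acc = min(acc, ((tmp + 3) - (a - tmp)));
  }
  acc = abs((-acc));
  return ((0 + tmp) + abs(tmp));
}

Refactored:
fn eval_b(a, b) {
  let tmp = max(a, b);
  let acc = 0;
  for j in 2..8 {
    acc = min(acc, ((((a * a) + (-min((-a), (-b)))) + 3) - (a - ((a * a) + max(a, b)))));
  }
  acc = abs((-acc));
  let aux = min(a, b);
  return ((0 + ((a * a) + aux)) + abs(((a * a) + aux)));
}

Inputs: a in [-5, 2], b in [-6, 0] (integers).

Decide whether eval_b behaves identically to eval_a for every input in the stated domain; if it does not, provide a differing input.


Evaluate both at a=-5, b=-6.
eval_a: acc = 0; tmp = 20; [i=2]; acc = 0; [i=3]; acc = 0; [i=4]; acc = 0; [i=5]; acc = 0; [i=6]; acc = 0; [i=7]; acc = 0; acc = 0; return 40
eval_b: tmp = -5; acc = 0; [j=2]; acc = 0; [j=3]; acc = 0; [j=4]; acc = 0; [j=5]; acc = 0; [j=6]; acc = 0; [j=7]; acc = 0; acc = 0; aux = -6; return 38
40 and 38 differ, so these are not the same function on this domain.
verdict: not equivalent; witness: a=-5, b=-6
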